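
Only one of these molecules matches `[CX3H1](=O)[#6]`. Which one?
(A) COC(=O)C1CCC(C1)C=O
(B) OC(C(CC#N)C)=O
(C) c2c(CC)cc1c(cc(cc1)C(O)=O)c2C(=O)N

[CX3H1](=O)[#6] describes an sp2 carbon with one H, double-bonded to O and single-bonded to carbon (an aldehyde).
(A) contains an aldehyde (-CHO), which satisfies every atom and bond constraint.
(B) has a carboxylic acid group (-C(=O)OH) but the carbonyl carbon has H0 and is bonded to O, not H1.
(C) has a carboxylic acid group (-C(=O)OH) but the carbonyl carbon has H0 and is bonded to O, not H1.
So the answer is (A).

A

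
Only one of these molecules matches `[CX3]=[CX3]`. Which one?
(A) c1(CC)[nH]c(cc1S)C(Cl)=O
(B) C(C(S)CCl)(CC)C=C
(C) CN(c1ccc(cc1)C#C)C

[CX3]=[CX3] describes a non-aromatic C=C double bond between two sp2 carbons (an alkene).
(A) has an ethyl group (-CH2CH3) but its C-C bond is a single bond between CX4 carbons, not CX3=CX3.
(B) contains a vinyl group (-CH=CH2), which satisfies every atom and bond constraint.
(C) has an ethynyl group (-C#CH) but the C-C bond is a triple bond, not a double bond.
So the answer is (B).

B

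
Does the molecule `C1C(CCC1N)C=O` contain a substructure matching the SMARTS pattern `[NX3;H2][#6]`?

Yes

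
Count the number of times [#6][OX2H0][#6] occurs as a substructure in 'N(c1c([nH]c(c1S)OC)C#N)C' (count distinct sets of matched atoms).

[#6][OX2H0][#6] is the SMARTS for an ether: an aliphatic oxygen bridging two carbons with no H on the oxygen.
Exactly one fragment in the molecule meets all constraints, giving 1 match.

1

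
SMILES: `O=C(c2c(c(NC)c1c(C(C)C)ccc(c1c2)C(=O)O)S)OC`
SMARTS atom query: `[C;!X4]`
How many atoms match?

2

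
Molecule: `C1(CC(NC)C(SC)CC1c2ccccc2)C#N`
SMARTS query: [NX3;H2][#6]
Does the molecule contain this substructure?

The pattern [NX3;H2][#6] describes a trivalent nitrogen with two H attached to carbon — a primary amine.
The closest candidate here is a nitrile (-C#N), but the nitrogen is NX1 (triple-bonded), not NX3 with two H. No other fragment satisfies the full query, so there is no match.

No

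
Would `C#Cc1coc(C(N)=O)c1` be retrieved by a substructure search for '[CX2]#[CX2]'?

Yes

The pattern [CX2]#[CX2] describes a carbon-carbon triple bond — an alkyne.
The molecule carries an ethynyl group (-C#CH), whose atoms satisfy every constraint of the query, so the pattern matches.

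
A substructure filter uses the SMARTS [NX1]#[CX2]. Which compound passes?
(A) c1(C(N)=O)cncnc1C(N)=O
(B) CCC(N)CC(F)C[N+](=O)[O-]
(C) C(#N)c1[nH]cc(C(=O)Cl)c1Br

C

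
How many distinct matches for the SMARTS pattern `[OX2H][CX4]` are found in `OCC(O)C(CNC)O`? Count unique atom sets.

3

[OX2H][CX4] is the SMARTS for an aliphatic alcohol: a hydroxyl oxygen bound to an sp3 (X4) carbon.
The molecule carries 3 separate instances of a hydroxyl group (-OH) meeting every constraint; each maps to a distinct set of atoms, giving 3 matches.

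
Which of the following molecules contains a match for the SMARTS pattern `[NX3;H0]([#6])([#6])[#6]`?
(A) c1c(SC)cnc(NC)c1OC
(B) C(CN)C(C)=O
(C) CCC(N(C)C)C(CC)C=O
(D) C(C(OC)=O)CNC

C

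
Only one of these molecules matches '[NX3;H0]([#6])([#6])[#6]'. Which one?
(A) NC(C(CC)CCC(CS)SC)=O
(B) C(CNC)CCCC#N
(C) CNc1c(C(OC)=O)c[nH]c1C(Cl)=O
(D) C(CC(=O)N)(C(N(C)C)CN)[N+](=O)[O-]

D

[NX3;H0]([#6])([#6])[#6] describes a trivalent nitrogen with no H, bonded to three carbons (a tertiary amine).
(A) has a primary amide (-C(=O)NH2) but the amide nitrogen has H2 and only one carbon neighbour.
(B) has an N-methylamino group (-NHCH3) but the nitrogen still has one H (H1), not H0.
(C) has an N-methylamino group (-NHCH3) but the nitrogen still has one H (H1), not H0.
(D) contains a dimethylamino group (-N(CH3)2), which satisfies every atom and bond constraint.
So the answer is (D).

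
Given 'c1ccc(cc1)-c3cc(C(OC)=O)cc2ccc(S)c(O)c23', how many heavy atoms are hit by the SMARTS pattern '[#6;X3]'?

17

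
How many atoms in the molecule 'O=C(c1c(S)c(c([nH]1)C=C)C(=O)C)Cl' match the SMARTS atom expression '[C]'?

5

The query [C] means: uppercase C matches aliphatic (non-aromatic) carbon only.
Check the 14 heavy atoms by environment: 1× n (aromatic) → no; 4× c (aromatic) → no; 1× S → no; 5× C → match; 2× O → no; 1× Cl → no.
That gives 5 matching atoms.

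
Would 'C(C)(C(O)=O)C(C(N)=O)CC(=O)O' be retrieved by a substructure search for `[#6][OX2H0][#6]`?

The pattern [#6][OX2H0][#6] describes an aliphatic oxygen bridging two carbons with no H on the oxygen — an ether.
The closest candidate here is a carboxylic acid group (-C(=O)OH), but the -OH oxygen has H1; the =O is OX1, not OX2. No other fragment satisfies the full query, so there is no match.

No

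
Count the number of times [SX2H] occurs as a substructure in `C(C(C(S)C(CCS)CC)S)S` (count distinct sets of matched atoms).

[SX2H] is the SMARTS for a thiol: an aliphatic sulfur with two connections, one being H.
The molecule carries 4 separate instances of a thiol (-SH) meeting every constraint; each maps to a distinct set of atoms, giving 4 matches.

4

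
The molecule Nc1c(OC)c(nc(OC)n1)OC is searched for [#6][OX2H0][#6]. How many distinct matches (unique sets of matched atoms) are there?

[#6][OX2H0][#6] is the SMARTS for an ether: an aliphatic oxygen bridging two carbons with no H on the oxygen.
The molecule carries 3 separate instances of a methoxy ether (-OCH3) meeting every constraint; each maps to a distinct set of atoms, giving 3 matches.

3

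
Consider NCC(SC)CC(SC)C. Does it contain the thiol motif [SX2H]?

No

The pattern [SX2H] describes an aliphatic sulfur with two connections, one being H — a thiol.
The closest candidate here is a methylthio ether (-SCH3), but the sulfur has H0 (bonded to two carbons), not H1. No other fragment satisfies the full query, so there is no match.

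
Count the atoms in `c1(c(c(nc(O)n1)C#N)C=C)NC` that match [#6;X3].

The query [#6;X3] means: any carbon (aromatic or not) with three total connections.
Check the 13 heavy atoms by environment: 2× n (aromatic, X2) → no; 4× c (aromatic, X3) → match; 1× O (X2) → no; 2× C (X3) → match; 1× C (X2) → no; 1× N (X1) → no; 1× N (X3) → no; 1× C (X4) → no.
Summing the matching environments: 4 + 2 = 6 matching atoms.

6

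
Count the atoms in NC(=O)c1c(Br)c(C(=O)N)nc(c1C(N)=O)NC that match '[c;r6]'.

5

The query [c;r6] means: aromatic carbon that belongs to a six-membered ring.
Check the 18 heavy atoms by environment: 1× n (aromatic, in 6-ring) → no; 5× c (aromatic, in 6-ring) → match; 4× C (acyclic) → no; 3× O (acyclic) → no; 4× N (acyclic) → no; 1× Br (acyclic) → no.
That gives 5 matching atoms.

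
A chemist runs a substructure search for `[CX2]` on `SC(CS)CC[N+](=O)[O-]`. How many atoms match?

The query [CX2] means: C with X2: aliphatic carbon with exactly 2 total connections.
Check the 9 heavy atoms by environment: 4× C (X4) → no; 2× S (X2) → no; 1× N (charge +1, X3) → no; 1× O (charge -1, X1) → no; 1× O (X1) → no.
No environment satisfies the query, so 0 matching atoms.

0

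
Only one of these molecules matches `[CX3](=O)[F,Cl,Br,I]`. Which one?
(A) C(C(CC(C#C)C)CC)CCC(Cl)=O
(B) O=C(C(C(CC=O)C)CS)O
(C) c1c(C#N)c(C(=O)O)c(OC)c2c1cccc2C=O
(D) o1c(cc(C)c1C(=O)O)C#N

A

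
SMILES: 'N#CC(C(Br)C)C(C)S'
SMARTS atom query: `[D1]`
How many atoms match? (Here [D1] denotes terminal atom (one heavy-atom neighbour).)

5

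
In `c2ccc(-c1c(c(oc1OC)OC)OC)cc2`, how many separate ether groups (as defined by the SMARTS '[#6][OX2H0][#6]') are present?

3

[#6][OX2H0][#6] is the SMARTS for an ether: an aliphatic oxygen bridging two carbons with no H on the oxygen.
The molecule carries 3 separate instances of a methoxy ether (-OCH3) meeting every constraint; each maps to a distinct set of atoms, giving 3 matches.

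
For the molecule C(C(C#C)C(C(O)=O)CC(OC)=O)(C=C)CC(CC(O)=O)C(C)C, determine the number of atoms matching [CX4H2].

3

The query [CX4H2] means: sp3 carbon (X4) with exactly two hydrogens.
Check the 24 heavy atoms by environment: 3× C (H2, X4) → match; 5× C (H1, X4) → no; 3× C (H3, X4) → no; 1× C (H1, X3) → no; 1× C (H2, X3) → no; 3× C (H0, X3) → no; 3× O (H0, X1) → no; 1× O (H0, X2) → no; 2× O (H1, X2) → no; 1× C (H0, X2) → no; 1× C (H1, X2) → no.
That gives 3 matching atoms.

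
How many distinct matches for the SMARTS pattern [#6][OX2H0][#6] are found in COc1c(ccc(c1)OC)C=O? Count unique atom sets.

2

[#6][OX2H0][#6] is the SMARTS for an ether: an aliphatic oxygen bridging two carbons with no H on the oxygen.
The molecule carries 2 separate instances of a methoxy ether (-OCH3) meeting every constraint; each maps to a distinct set of atoms, giving 2 matches.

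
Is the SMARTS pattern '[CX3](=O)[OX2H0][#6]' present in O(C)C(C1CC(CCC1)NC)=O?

Yes

The pattern [CX3](=O)[OX2H0][#6] describes a carbonyl carbon bonded to an oxygen that is itself bonded to carbon (no H on that O) — an ester.
The molecule carries a methyl-ester group (-C(=O)OCH3), whose atoms satisfy every constraint of the query, so the pattern matches.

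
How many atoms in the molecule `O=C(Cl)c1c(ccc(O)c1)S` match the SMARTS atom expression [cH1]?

The query [cH1] means: aromatic carbon bearing exactly one hydrogen.
Check the 11 heavy atoms by environment: 3× c (aromatic, H0) → no; 3× c (aromatic, H1) → match; 1× C (H0) → no; 1× O (H0) → no; 1× Cl (H0) → no; 1× O (H1) → no; 1× S (H1) → no.
That gives 3 matching atoms.

3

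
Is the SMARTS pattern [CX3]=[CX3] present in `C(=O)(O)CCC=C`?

Yes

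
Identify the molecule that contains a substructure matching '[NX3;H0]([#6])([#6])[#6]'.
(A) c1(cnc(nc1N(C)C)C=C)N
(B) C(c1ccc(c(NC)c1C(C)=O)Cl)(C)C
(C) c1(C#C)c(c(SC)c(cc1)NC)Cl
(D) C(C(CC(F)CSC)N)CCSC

A

[NX3;H0]([#6])([#6])[#6] describes a trivalent nitrogen with no H, bonded to three carbons (a tertiary amine).
(A) contains a dimethylamino group (-N(CH3)2), which satisfies every atom and bond constraint.
(B) has an N-methylamino group (-NHCH3) but the nitrogen still has one H (H1), not H0.
(C) has an N-methylamino group (-NHCH3) but the nitrogen still has one H (H1), not H0.
(D) has a primary amino group (-NH2) but the nitrogen has H2, not H0 with three carbons.
So the answer is (A).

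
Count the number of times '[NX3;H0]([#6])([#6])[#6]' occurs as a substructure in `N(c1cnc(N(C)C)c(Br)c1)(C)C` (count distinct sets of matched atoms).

2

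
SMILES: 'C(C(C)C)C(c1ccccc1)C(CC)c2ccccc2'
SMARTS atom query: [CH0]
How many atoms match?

The query [CH0] means: aliphatic carbon with no attached hydrogen.
Check the 20 heavy atoms by environment: 2× C (H2) → no; 3× C (H1) → no; 2× c (aromatic, H0) → no; 10× c (aromatic, H1) → no; 3× C (H3) → no.
No environment satisfies the query, so 0 matching atoms.

0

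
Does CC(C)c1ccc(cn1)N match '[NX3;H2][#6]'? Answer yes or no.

Yes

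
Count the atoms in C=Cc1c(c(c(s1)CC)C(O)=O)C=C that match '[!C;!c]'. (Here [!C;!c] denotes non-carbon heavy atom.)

The query [!C;!c] means: neither aliphatic nor aromatic carbon — same as [!#6].
Check the 14 heavy atoms by environment: 1× s (aromatic) → match; 4× c (aromatic) → no; 7× C → no; 2× O → match.
Summing the matching environments: 1 + 2 = 3 matching atoms.

3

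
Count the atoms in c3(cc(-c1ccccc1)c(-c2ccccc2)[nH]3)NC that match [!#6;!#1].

2

The query [!#6;!#1] means: not carbon and not hydrogen — any heteroatom.
Check the 19 heavy atoms by environment: 1× n (aromatic) → match; 16× c (aromatic) → no; 1× N → match; 1× C → no.
Summing the matching environments: 1 + 1 = 2 matching atoms.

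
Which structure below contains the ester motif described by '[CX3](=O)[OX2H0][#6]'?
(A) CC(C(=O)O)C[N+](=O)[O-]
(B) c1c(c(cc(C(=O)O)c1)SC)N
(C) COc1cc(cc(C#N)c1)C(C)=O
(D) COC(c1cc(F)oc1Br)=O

D

[CX3](=O)[OX2H0][#6] describes a carbonyl carbon bonded to an oxygen that is itself bonded to carbon (no H on that O) (an ester).
(A) has a carboxylic acid group (-C(=O)OH) but the singly-bonded O carries H (OX2H1, not H0).
(B) has a carboxylic acid group (-C(=O)OH) but the singly-bonded O carries H (OX2H1, not H0).
(C) has a methoxy ether (-OCH3) but the ether oxygen is not adjacent to a C=O carbon.
(D) contains a methyl-ester group (-C(=O)OCH3), which satisfies every atom and bond constraint.
So the answer is (D).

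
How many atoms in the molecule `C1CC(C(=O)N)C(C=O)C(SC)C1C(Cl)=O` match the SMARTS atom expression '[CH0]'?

Check the 16 heavy atoms by environment: 5× C (H1) → no; 2× C (H2) → no; 2× C (H0) → match; 3× O (H0) → no; 1× N (H2) → no; 1× Cl (H0) → no; 1× S (H0) → no; 1× C (H3) → no.
That gives 2 matching atoms.

2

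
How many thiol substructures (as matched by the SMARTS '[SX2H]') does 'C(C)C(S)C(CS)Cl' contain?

2

[SX2H] is the SMARTS for a thiol: an aliphatic sulfur with two connections, one being H.
The molecule carries 2 separate instances of a thiol (-SH) meeting every constraint; each maps to a distinct set of atoms, giving 2 matches.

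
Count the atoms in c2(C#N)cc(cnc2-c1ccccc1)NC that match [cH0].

4

The query [cH0] means: aromatic carbon with no attached hydrogen (substituted or ring-fusion).
Check the 16 heavy atoms by environment: 1× n (aromatic, H0) → no; 7× c (aromatic, H1) → no; 4× c (aromatic, H0) → match; 1× N (H1) → no; 1× C (H3) → no; 1× C (H0) → no; 1× N (H0) → no.
That gives 4 matching atoms.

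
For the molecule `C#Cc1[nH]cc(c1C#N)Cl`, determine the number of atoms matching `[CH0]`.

2

The query [CH0] means: aliphatic carbon with no attached hydrogen.
Check the 10 heavy atoms by environment: 1× n (aromatic, H1) → no; 1× c (aromatic, H1) → no; 3× c (aromatic, H0) → no; 2× C (H0) → match; 1× C (H1) → no; 1× N (H0) → no; 1× Cl (H0) → no.
That gives 2 matching atoms.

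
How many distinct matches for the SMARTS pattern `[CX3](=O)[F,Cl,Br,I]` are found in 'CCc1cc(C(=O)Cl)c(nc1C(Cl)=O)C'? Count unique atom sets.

2

[CX3](=O)[F,Cl,Br,I] is the SMARTS for an acyl halide: a carbonyl carbon bonded to a halogen.
The molecule carries 2 separate instances of an acyl chloride (-C(=O)Cl) meeting every constraint; each maps to a distinct set of atoms, giving 2 matches.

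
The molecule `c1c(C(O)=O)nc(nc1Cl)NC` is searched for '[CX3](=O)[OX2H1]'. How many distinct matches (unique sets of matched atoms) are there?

1

[CX3](=O)[OX2H1] is the SMARTS for a carboxylic acid: an sp2 carbon double-bonded to O and single-bonded to an -OH oxygen.
Exactly one fragment in the molecule meets all constraints, giving 1 match.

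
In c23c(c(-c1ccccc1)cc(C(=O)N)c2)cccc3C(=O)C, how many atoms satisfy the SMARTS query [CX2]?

Check the 22 heavy atoms by environment: 16× c (aromatic, X3) → no; 2× C (X3) → no; 2× O (X1) → no; 1× N (X3) → no; 1× C (X4) → no.
No environment satisfies the query, so 0 matching atoms.

0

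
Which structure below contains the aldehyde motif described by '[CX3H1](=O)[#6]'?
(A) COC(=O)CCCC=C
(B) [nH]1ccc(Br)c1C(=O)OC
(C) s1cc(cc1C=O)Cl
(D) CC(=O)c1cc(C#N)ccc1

[CX3H1](=O)[#6] describes an sp2 carbon with one H, double-bonded to O and single-bonded to carbon (an aldehyde).
(A) has a methyl-ester group (-C(=O)OCH3) but the carbonyl carbon has H0, not H1.
(B) has a methyl-ester group (-C(=O)OCH3) but the carbonyl carbon has H0, not H1.
(C) contains an aldehyde (-CHO), which satisfies every atom and bond constraint.
(D) has an acetyl/ketone group (-C(=O)CH3) but the carbonyl carbon has H0 (two carbon neighbours), not H1.
So the answer is (C).

C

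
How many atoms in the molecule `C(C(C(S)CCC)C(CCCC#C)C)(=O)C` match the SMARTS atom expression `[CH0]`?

2

The query [CH0] means: aliphatic carbon with no attached hydrogen.
Check the 16 heavy atoms by environment: 5× C (H2) → no; 4× C (H1) → no; 3× C (H3) → no; 2× C (H0) → match; 1× S (H1) → no; 1× O (H0) → no.
That gives 2 matching atoms.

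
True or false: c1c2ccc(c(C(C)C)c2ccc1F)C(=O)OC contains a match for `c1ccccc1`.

The pattern c1ccccc1 describes six aromatic carbons in a ring — a benzene ring.
The required atom environment is present in the molecule, so the pattern matches.

True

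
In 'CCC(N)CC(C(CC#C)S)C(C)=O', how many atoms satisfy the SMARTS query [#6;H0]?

2

The query [#6;H0] means: any carbon with no attached hydrogen.
Check the 14 heavy atoms by environment: 3× C (H2) → no; 4× C (H1) → no; 1× S (H1) → no; 2× C (H0) → match; 1× O (H0) → no; 2× C (H3) → no; 1× N (H2) → no.
That gives 2 matching atoms.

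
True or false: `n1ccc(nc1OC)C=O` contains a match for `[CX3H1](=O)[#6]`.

The pattern [CX3H1](=O)[#6] describes an sp2 carbon with one H, double-bonded to O and single-bonded to carbon — an aldehyde.
The molecule carries an aldehyde (-CHO), whose atoms satisfy every constraint of the query, so the pattern matches.

True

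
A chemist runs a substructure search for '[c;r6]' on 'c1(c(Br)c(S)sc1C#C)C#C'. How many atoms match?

0

Check the 11 heavy atoms by environment: 1× s (aromatic, in 5-ring) → no; 4× c (aromatic, in 5-ring) → no; 4× C (acyclic) → no; 1× Br (acyclic) → no; 1× S (acyclic) → no.
No environment satisfies the query, so 0 matching atoms.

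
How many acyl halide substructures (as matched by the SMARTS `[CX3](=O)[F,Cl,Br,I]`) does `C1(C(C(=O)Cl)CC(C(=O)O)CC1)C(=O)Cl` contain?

[CX3](=O)[F,Cl,Br,I] is the SMARTS for an acyl halide: a carbonyl carbon bonded to a halogen.
The molecule carries 2 separate instances of an acyl chloride (-C(=O)Cl) meeting every constraint; each maps to a distinct set of atoms, giving 2 matches.

2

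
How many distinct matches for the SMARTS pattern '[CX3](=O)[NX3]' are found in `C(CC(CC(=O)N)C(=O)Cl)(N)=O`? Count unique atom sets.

[CX3](=O)[NX3] is the SMARTS for an amide: a carbonyl carbon bonded to a trivalent nitrogen.
The molecule carries 2 separate instances of a primary amide (-C(=O)NH2) meeting every constraint; each maps to a distinct set of atoms, giving 2 matches.

2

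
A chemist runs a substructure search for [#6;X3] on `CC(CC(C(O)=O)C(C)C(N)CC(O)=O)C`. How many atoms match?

2

The query [#6;X3] means: any carbon (aromatic or not) with three total connections.
Check the 16 heavy atoms by environment: 9× C (X4) → no; 2× C (X3) → match; 2× O (X1) → no; 2× O (X2) → no; 1× N (X3) → no.
That gives 2 matching atoms.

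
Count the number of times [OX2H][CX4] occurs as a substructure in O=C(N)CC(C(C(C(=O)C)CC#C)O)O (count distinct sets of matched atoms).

[OX2H][CX4] is the SMARTS for an aliphatic alcohol: a hydroxyl oxygen bound to an sp3 (X4) carbon.
The molecule carries 2 separate instances of a hydroxyl group (-OH) meeting every constraint; each maps to a distinct set of atoms, giving 2 matches.

2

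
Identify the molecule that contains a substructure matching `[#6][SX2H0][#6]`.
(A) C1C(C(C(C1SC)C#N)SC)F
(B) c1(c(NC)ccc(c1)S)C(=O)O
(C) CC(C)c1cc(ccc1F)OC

A

[#6][SX2H0][#6] describes an aliphatic sulfur bridging two carbons with no H on the sulfur (a thioether).
(A) contains a methylthio ether (-SCH3), which satisfies every atom and bond constraint.
(B) has a thiol (-SH) but the sulfur has H1, not H0 bridging two carbons.
(C) has a methoxy ether (-OCH3) but the bridging atom is O, not S.
So the answer is (A).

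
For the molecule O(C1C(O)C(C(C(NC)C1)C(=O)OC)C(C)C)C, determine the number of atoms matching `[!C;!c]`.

5

The query [!C;!c] means: neither aliphatic nor aromatic carbon — same as [!#6].
Check the 18 heavy atoms by environment: 13× C → no; 4× O → match; 1× N → match.
Summing the matching environments: 4 + 1 = 5 matching atoms.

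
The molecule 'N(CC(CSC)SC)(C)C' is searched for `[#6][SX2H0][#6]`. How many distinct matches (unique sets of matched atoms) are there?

2

[#6][SX2H0][#6] is the SMARTS for a thioether: an aliphatic sulfur bridging two carbons with no H on the sulfur.
The molecule carries 2 separate instances of a methylthio ether (-SCH3) meeting every constraint; each maps to a distinct set of atoms, giving 2 matches.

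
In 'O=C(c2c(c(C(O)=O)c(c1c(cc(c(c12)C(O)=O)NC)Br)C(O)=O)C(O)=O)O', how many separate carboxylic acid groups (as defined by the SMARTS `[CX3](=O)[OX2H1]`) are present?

5

[CX3](=O)[OX2H1] is the SMARTS for a carboxylic acid: an sp2 carbon double-bonded to O and single-bonded to an -OH oxygen.
The molecule carries 5 separate instances of a carboxylic acid group (-C(=O)OH) meeting every constraint; each maps to a distinct set of atoms, giving 5 matches.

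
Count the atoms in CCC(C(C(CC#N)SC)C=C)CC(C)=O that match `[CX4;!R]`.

9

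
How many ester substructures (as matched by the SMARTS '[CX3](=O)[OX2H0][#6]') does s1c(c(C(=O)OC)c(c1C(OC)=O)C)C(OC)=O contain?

3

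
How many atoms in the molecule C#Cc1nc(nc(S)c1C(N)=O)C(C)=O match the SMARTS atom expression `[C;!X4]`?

Check the 15 heavy atoms by environment: 2× n (aromatic, X2) → no; 4× c (aromatic, X3) → no; 1× S (X2) → no; 2× C (X2) → match; 2× C (X3) → match; 2× O (X1) → no; 1× N (X3) → no; 1× C (X4) → no.
Summing the matching environments: 2 + 2 = 4 matching atoms.

4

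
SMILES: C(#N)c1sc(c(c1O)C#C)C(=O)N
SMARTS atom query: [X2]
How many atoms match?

5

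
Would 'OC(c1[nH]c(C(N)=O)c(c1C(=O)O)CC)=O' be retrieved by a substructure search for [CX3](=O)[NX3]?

The pattern [CX3](=O)[NX3] describes a carbonyl carbon bonded to a trivalent nitrogen — an amide.
The molecule carries a primary amide (-C(=O)NH2), whose atoms satisfy every constraint of the query, so the pattern matches.

Yes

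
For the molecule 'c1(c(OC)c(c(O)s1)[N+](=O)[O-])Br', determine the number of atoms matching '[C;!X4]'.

0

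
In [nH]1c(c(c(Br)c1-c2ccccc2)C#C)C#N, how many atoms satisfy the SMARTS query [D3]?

The query [D3] means: atom with exactly three heavy-atom neighbours.
Check the 16 heavy atoms by environment: 1× n (aromatic, D2) → no; 5× c (aromatic, D3) → match; 5× c (aromatic, D2) → no; 2× C (D2) → no; 1× C (D1) → no; 1× N (D1) → no; 1× Br (D1) → no.
That gives 5 matching atoms.

5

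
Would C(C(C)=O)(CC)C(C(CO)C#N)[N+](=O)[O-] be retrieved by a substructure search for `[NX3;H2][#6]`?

The pattern [NX3;H2][#6] describes a trivalent nitrogen with two H attached to carbon — a primary amine.
The closest candidate here is a nitro group (-[N+](=O)[O-]), but the nitrogen is [N+] with no H, not NX3H2. No other fragment satisfies the full query, so there is no match.

No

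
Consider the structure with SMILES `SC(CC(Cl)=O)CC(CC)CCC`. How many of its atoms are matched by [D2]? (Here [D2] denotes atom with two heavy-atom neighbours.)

5

The query [D2] means: atom with exactly two heavy-atom neighbours.
Check the 13 heavy atoms by environment: 5× C (D2) → match; 3× C (D3) → no; 1× O (D1) → no; 1× Cl (D1) → no; 2× C (D1) → no; 1× S (D1) → no.
That gives 5 matching atoms.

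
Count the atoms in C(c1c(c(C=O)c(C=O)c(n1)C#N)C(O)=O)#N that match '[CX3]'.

3

The query [CX3] means: C with X3: aliphatic carbon with exactly 3 total connections.
Check the 17 heavy atoms by environment: 1× n (aromatic, X2) → no; 5× c (aromatic, X3) → no; 3× C (X3) → match; 3× O (X1) → no; 1× O (X2) → no; 2× C (X2) → no; 2× N (X1) → no.
That gives 3 matching atoms.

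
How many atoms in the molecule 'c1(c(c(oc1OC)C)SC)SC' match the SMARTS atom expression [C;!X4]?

0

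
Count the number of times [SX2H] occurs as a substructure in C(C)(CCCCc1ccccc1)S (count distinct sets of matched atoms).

[SX2H] is the SMARTS for a thiol: an aliphatic sulfur with two connections, one being H.
Exactly one fragment in the molecule meets all constraints, giving 1 match.

1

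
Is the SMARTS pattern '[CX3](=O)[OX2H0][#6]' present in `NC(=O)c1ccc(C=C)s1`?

No

The pattern [CX3](=O)[OX2H0][#6] describes a carbonyl carbon bonded to an oxygen that is itself bonded to carbon (no H on that O) — an ester.
The closest candidate here is a primary amide (-C(=O)NH2), but the carbonyl is bonded to N, not to an O-C linkage. No other fragment satisfies the full query, so there is no match.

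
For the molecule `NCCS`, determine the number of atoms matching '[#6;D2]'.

2

The query [#6;D2] means: any carbon bonded to exactly two heavy atoms.
Check the 4 heavy atoms by environment: 2× C (D2) → match; 1× N (D1) → no; 1× S (D1) → no.
That gives 2 matching atoms.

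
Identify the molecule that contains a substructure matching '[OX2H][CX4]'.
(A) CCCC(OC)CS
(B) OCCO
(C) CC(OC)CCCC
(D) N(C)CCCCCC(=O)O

[OX2H][CX4] describes a hydroxyl oxygen bound to an sp3 (X4) carbon (an aliphatic alcohol).
(A) has a methoxy ether (-OCH3) but the oxygen has H0 (ether), not H1.
(B) contains a hydroxyl group (-OH), which satisfies every atom and bond constraint.
(C) has a methoxy ether (-OCH3) but the oxygen has H0 (ether), not H1.
(D) has a carboxylic acid group (-C(=O)OH) but the -OH is on a CX3 carbonyl carbon, not a CX4 carbon.
So the answer is (B).

B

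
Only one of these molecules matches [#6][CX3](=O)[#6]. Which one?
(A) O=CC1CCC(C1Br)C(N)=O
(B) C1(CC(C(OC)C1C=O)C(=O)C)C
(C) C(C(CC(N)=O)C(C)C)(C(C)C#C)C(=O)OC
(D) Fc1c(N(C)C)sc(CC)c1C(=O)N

[#6][CX3](=O)[#6] describes a carbonyl carbon (no H) flanked by two carbons (a ketone).
(A) has a primary amide (-C(=O)NH2) but one neighbour of the carbonyl carbon is N, not C.
(B) contains an acetyl/ketone group (-C(=O)CH3), which satisfies every atom and bond constraint.
(C) has a primary amide (-C(=O)NH2) but one neighbour of the carbonyl carbon is N, not C.
(D) has a primary amide (-C(=O)NH2) but one neighbour of the carbonyl carbon is N, not C.
So the answer is (B).

B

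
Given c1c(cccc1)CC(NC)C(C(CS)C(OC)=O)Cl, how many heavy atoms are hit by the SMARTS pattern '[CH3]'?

2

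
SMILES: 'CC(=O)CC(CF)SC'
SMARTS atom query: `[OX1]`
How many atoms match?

1

The query [OX1] means: aliphatic oxygen with one total connection — typically a carbonyl =O or an oxide.
Check the 9 heavy atoms by environment: 5× C (X4) → no; 1× C (X3) → no; 1× O (X1) → match; 1× S (X2) → no; 1× F (X1) → no.
That gives 1 matching atom.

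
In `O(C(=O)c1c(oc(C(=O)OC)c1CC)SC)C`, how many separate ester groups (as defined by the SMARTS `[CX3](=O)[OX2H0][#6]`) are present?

2

[CX3](=O)[OX2H0][#6] is the SMARTS for an ester: a carbonyl carbon bonded to an oxygen that is itself bonded to carbon (no H on that O).
The molecule carries 2 separate instances of a methyl-ester group (-C(=O)OCH3) meeting every constraint; each maps to a distinct set of atoms, giving 2 matches.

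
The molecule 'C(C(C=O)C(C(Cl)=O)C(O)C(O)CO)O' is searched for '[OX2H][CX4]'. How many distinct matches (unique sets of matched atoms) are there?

[OX2H][CX4] is the SMARTS for an aliphatic alcohol: a hydroxyl oxygen bound to an sp3 (X4) carbon.
The molecule carries 4 separate instances of a hydroxyl group (-OH) meeting every constraint; each maps to a distinct set of atoms, giving 4 matches.

4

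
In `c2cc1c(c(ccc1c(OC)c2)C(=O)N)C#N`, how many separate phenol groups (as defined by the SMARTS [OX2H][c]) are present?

[OX2H][c] is the SMARTS for a phenol: a hydroxyl oxygen attached to an aromatic carbon.
The molecule has a methoxy ether (-OCH3), but the oxygen has H0, not H1; nothing else fits, so there are 0 matches.

0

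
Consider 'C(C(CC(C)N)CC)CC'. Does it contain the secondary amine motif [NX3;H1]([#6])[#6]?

No

The pattern [NX3;H1]([#6])[#6] describes a trivalent nitrogen with one H, bonded to two carbons — a secondary amine.
The closest candidate here is a primary amino group (-NH2), but the nitrogen has H2 and only one carbon neighbour. No other fragment satisfies the full query, so there is no match.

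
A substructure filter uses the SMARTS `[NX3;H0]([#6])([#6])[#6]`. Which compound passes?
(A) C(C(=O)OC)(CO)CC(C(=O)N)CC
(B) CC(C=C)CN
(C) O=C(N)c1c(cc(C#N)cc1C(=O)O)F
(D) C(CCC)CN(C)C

[NX3;H0]([#6])([#6])[#6] describes a trivalent nitrogen with no H, bonded to three carbons (a tertiary amine).
(A) has a primary amide (-C(=O)NH2) but the amide nitrogen has H2 and only one carbon neighbour.
(B) has a primary amino group (-NH2) but the nitrogen has H2, not H0 with three carbons.
(C) has a primary amide (-C(=O)NH2) but the amide nitrogen has H2 and only one carbon neighbour.
(D) contains a dimethylamino group (-N(CH3)2), which satisfies every atom and bond constraint.
So the answer is (D).

D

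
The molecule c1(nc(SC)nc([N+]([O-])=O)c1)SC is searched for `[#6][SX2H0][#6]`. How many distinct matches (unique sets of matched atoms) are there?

[#6][SX2H0][#6] is the SMARTS for a thioether: an aliphatic sulfur bridging two carbons with no H on the sulfur.
The molecule carries 2 separate instances of a methylthio ether (-SCH3) meeting every constraint; each maps to a distinct set of atoms, giving 2 matches.

2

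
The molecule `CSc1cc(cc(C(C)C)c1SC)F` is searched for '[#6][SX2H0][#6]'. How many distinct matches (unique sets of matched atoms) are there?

2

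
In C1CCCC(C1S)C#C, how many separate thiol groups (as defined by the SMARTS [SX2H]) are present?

[SX2H] is the SMARTS for a thiol: an aliphatic sulfur with two connections, one being H.
Exactly one fragment in the molecule meets all constraints, giving 1 match.

1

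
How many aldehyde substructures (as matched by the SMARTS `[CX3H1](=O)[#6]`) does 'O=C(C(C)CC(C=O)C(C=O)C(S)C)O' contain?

2

[CX3H1](=O)[#6] is the SMARTS for an aldehyde: an sp2 carbon with one H, double-bonded to O and single-bonded to carbon.
The molecule carries 2 separate instances of an aldehyde (-CHO) meeting every constraint; each maps to a distinct set of atoms, giving 2 matches.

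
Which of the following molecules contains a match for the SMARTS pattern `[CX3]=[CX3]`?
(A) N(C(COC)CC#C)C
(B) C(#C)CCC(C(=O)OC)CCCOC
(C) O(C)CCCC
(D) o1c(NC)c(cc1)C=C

[CX3]=[CX3] describes a non-aromatic C=C double bond between two sp2 carbons (an alkene).
(A) has an ethynyl group (-C#CH) but the C-C bond is a triple bond, not a double bond.
(B) has an ethynyl group (-C#CH) but the C-C bond is a triple bond, not a double bond.
(C) has an ethyl group (-CH2CH3) but its C-C bond is a single bond between CX4 carbons, not CX3=CX3.
(D) contains a vinyl group (-CH=CH2), which satisfies every atom and bond constraint.
So the answer is (D).

D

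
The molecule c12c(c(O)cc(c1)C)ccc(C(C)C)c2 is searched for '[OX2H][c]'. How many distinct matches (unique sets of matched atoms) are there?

1

[OX2H][c] is the SMARTS for a phenol: a hydroxyl oxygen attached to an aromatic carbon.
Exactly one fragment in the molecule meets all constraints, giving 1 match.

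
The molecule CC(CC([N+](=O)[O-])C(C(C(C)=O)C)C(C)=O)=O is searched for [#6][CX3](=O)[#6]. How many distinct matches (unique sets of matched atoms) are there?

3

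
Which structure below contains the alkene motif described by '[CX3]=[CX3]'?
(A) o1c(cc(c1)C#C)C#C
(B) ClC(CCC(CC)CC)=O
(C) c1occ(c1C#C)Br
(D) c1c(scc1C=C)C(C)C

[CX3]=[CX3] describes a non-aromatic C=C double bond between two sp2 carbons (an alkene).
(A) has an ethynyl group (-C#CH) but the C-C bond is a triple bond, not a double bond.
(B) has an ethyl group (-CH2CH3) but its C-C bond is a single bond between CX4 carbons, not CX3=CX3.
(C) has an ethynyl group (-C#CH) but the C-C bond is a triple bond, not a double bond.
(D) contains a vinyl group (-CH=CH2), which satisfies every atom and bond constraint.
So the answer is (D).

D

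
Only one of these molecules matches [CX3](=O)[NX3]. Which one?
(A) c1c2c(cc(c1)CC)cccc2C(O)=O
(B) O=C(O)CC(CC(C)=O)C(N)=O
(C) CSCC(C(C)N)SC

B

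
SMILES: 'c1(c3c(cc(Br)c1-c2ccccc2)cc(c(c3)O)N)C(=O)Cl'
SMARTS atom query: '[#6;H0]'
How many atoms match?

9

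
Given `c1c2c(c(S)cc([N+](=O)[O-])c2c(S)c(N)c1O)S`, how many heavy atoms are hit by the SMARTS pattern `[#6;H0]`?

8

The query [#6;H0] means: any carbon with no attached hydrogen.
Check the 18 heavy atoms by environment: 8× c (aromatic, H0) → match; 2× c (aromatic, H1) → no; 3× S (H1) → no; 1× N (H2) → no; 1× N (charge +1, H0) → no; 1× O (charge -1, H0) → no; 1× O (H0) → no; 1× O (H1) → no.
That gives 8 matching atoms.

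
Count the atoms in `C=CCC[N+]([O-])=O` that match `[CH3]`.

0

The query [CH3] means: aliphatic carbon with exactly three hydrogens.
Check the 7 heavy atoms by environment: 3× C (H2) → no; 1× N (charge +1, H0) → no; 1× O (charge -1, H0) → no; 1× O (H0) → no; 1× C (H1) → no.
No environment satisfies the query, so 0 matching atoms.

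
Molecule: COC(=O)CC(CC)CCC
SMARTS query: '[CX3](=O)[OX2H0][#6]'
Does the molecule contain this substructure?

The pattern [CX3](=O)[OX2H0][#6] describes a carbonyl carbon bonded to an oxygen that is itself bonded to carbon (no H on that O) — an ester.
The molecule carries a methyl-ester group (-C(=O)OCH3), whose atoms satisfy every constraint of the query, so the pattern matches.

Yes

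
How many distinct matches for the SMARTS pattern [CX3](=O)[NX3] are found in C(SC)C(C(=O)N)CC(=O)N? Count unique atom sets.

[CX3](=O)[NX3] is the SMARTS for an amide: a carbonyl carbon bonded to a trivalent nitrogen.
The molecule carries 2 separate instances of a primary amide (-C(=O)NH2) meeting every constraint; each maps to a distinct set of atoms, giving 2 matches.

2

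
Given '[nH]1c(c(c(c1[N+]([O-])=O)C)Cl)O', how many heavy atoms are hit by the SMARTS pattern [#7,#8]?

The query [#7,#8] means: nitrogen or oxygen (comma = OR).
Check the 11 heavy atoms by environment: 1× n (aromatic) → match; 4× c (aromatic) → no; 1× C → no; 2× O → match; 1× Cl → no; 1× N (charge +1) → match; 1× O (charge -1) → match.
Summing the matching environments: 1 + 2 + 1 + 1 = 5 matching atoms.

5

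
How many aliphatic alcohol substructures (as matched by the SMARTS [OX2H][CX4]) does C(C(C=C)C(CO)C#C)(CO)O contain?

3

[OX2H][CX4] is the SMARTS for an aliphatic alcohol: a hydroxyl oxygen bound to an sp3 (X4) carbon.
The molecule carries 3 separate instances of a hydroxyl group (-OH) meeting every constraint; each maps to a distinct set of atoms, giving 3 matches.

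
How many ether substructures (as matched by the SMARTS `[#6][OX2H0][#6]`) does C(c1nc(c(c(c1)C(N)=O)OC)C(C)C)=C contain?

1

[#6][OX2H0][#6] is the SMARTS for an ether: an aliphatic oxygen bridging two carbons with no H on the oxygen.
Exactly one fragment in the molecule meets all constraints, giving 1 match.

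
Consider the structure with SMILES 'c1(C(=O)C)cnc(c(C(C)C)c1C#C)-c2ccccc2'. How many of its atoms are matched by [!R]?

8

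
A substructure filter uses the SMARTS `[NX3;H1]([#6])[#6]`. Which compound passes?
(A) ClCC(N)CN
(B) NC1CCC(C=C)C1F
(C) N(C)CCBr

C

[NX3;H1]([#6])[#6] describes a trivalent nitrogen with one H, bonded to two carbons (a secondary amine).
(A) has a primary amino group (-NH2) but the nitrogen has H2 and only one carbon neighbour.
(B) has a primary amino group (-NH2) but the nitrogen has H2 and only one carbon neighbour.
(C) contains an N-methylamino group (-NHCH3), which satisfies every atom and bond constraint.
So the answer is (C).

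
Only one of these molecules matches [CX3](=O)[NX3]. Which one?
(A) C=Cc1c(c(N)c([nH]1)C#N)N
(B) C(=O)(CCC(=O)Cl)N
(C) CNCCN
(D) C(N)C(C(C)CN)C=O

B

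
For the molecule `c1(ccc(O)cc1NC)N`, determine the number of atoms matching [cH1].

The query [cH1] means: aromatic carbon bearing exactly one hydrogen.
Check the 10 heavy atoms by environment: 3× c (aromatic, H1) → match; 3× c (aromatic, H0) → no; 1× O (H1) → no; 1× N (H1) → no; 1× C (H3) → no; 1× N (H2) → no.
That gives 3 matching atoms.

3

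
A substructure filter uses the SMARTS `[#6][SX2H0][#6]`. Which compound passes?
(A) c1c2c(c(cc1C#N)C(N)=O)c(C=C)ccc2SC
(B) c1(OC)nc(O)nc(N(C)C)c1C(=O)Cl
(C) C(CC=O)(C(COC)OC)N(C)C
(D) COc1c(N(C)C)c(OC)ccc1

A

[#6][SX2H0][#6] describes an aliphatic sulfur bridging two carbons with no H on the sulfur (a thioether).
(A) contains a methylthio ether (-SCH3), which satisfies every atom and bond constraint.
(B) has a methoxy ether (-OCH3) but the bridging atom is O, not S.
(C) has a methoxy ether (-OCH3) but the bridging atom is O, not S.
(D) has a methoxy ether (-OCH3) but the bridging atom is O, not S.
So the answer is (A).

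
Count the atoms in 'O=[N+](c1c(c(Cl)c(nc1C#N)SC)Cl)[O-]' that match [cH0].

5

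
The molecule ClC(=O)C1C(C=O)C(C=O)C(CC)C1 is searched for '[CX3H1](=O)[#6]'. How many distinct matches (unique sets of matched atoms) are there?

2

[CX3H1](=O)[#6] is the SMARTS for an aldehyde: an sp2 carbon with one H, double-bonded to O and single-bonded to carbon.
The molecule carries 2 separate instances of an aldehyde (-CHO) meeting every constraint; each maps to a distinct set of atoms, giving 2 matches.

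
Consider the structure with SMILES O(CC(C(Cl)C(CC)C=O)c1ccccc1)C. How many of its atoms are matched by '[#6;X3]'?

Check the 17 heavy atoms by environment: 7× C (X4) → no; 1× C (X3) → match; 1× O (X1) → no; 1× O (X2) → no; 6× c (aromatic, X3) → match; 1× Cl (X1) → no.
Summing the matching environments: 1 + 6 = 7 matching atoms.

7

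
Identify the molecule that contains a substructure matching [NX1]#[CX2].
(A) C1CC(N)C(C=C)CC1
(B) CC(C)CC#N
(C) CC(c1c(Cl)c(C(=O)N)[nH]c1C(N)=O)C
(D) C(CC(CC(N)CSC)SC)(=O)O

[NX1]#[CX2] describes a nitrogen triple-bonded to a two-connected carbon (a nitrile).
(A) has a primary amino group (-NH2) but the nitrogen is NX3 (three connections), not NX1 triple-bonded.
(B) contains a nitrile (-C#N), which satisfies every atom and bond constraint.
(C) has a primary amide (-C(=O)NH2) but the nitrogen is NX3, not NX1.
(D) has a primary amino group (-NH2) but the nitrogen is NX3 (three connections), not NX1 triple-bonded.
So the answer is (B).

B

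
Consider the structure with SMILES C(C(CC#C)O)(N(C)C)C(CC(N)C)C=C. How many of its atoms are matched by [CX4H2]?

The query [CX4H2] means: sp3 carbon (X4) with exactly two hydrogens.
Check the 16 heavy atoms by environment: 2× C (H2, X4) → match; 4× C (H1, X4) → no; 3× C (H3, X4) → no; 1× O (H1, X2) → no; 1× C (H1, X3) → no; 1× C (H2, X3) → no; 1× N (H0, X3) → no; 1× C (H0, X2) → no; 1× C (H1, X2) → no; 1× N (H2, X3) → no.
That gives 2 matching atoms.

2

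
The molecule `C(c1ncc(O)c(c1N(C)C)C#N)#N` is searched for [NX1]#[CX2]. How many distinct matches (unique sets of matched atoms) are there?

[NX1]#[CX2] is the SMARTS for a nitrile: a nitrogen triple-bonded to a two-connected carbon.
The molecule carries 2 separate instances of a nitrile (-C#N) meeting every constraint; each maps to a distinct set of atoms, giving 2 matches.

2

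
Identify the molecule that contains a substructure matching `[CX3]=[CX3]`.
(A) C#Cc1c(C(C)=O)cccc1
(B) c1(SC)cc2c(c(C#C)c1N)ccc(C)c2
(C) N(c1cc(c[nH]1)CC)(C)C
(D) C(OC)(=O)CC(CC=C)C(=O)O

D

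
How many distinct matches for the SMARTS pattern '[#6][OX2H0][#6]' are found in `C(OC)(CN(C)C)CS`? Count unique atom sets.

1

[#6][OX2H0][#6] is the SMARTS for an ether: an aliphatic oxygen bridging two carbons with no H on the oxygen.
Exactly one fragment in the molecule meets all constraints, giving 1 match.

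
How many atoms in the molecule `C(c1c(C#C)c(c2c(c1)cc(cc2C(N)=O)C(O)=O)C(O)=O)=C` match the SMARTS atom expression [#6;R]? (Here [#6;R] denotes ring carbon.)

The query [#6;R] means: carbon that is part of a ring.
Check the 23 heavy atoms by environment: 10× c (aromatic, in 6-ring) → match; 7× C (acyclic) → no; 5× O (acyclic) → no; 1× N (acyclic) → no.
That gives 10 matching atoms.

10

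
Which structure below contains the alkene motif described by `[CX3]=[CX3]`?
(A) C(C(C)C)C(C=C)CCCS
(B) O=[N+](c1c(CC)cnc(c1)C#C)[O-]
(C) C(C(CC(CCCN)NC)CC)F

A

[CX3]=[CX3] describes a non-aromatic C=C double bond between two sp2 carbons (an alkene).
(A) contains a vinyl group (-CH=CH2), which satisfies every atom and bond constraint.
(B) has an ethyl group (-CH2CH3) but its C-C bond is a single bond between CX4 carbons, not CX3=CX3.
(C) has an ethyl group (-CH2CH3) but its C-C bond is a single bond between CX4 carbons, not CX3=CX3.
So the answer is (A).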